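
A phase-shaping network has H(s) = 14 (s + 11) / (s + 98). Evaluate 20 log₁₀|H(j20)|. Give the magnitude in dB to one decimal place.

|j20 + 11| = √(20² + 11²) = 22.83
|j20 + 98| = √(20² + 98²) = 100
|H(j20)| = 14 × 22.83 / 100 = 3.1949
20 log₁₀(3.1949) = 10.09 dB

10.1 dB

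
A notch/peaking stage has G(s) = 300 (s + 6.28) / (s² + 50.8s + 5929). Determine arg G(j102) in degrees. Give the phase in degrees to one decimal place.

-44.3°

∠(j102 + 6.28) = arctan(102/6.28) = 86.48°
∠[(j102)² + 50.8(j102) + 5929] = ∠[-4475 + j5181.6] = 130.81°
∠G(j102) = 86.48° − 130.81° = -44.34°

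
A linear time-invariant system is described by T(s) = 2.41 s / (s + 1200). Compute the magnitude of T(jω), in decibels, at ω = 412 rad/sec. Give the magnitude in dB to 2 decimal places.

-2.13 dB

|j412| = 412
|j412 + 1200| = √(412² + 1200²) = 1269
|T(j412)| = 2.41 × 412 / 1269 = 0.78259
20 log₁₀(0.78259) = -2.129 dB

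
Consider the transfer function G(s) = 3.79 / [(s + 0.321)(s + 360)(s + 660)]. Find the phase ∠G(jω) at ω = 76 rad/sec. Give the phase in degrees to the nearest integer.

-108°

∠(j76 + 0.321) = arctan(76/0.321) = 89.76°
∠(j76 + 360) = arctan(76/360) = 11.92°
∠(j76 + 660) = arctan(76/660) = 6.57°
∠G(j76) = − (89.76° + 11.92° + 6.57°) = -108.25°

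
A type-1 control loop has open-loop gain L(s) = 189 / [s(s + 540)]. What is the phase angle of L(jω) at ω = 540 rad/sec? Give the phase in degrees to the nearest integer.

∠(j540 + 540) = arctan(540/540) = 45.00°
∠(j540) = 90.00°
∠L(j540) = − (45.00° + 90.00°) = -135.00°

-135°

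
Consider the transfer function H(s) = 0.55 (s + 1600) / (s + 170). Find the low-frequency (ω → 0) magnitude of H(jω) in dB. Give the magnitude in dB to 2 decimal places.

H(0) = 0.55 × 1600 / 170 = 5.1765
20 log₁₀(5.1765) = 14.281 dB

14.28 dB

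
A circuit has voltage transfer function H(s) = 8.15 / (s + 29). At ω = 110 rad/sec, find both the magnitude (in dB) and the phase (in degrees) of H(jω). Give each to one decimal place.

|j110 + 29| = √(110² + 29²) = 113.8
|H(j110)| = 8.15 / 113.8 = 0.071643
20 log₁₀(0.071643) = -22.90 dB
∠(j110 + 29) = arctan(110/29) = 75.23°
∠H(j110) = −75.23° = -75.23°

|H| = -22.9 dB, ∠H = -75.2 deg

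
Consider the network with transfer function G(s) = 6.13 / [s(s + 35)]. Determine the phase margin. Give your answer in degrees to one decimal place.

89.7°

Gain crossover: |G(jω)| = 1 at ω ≈ 0.175 rad s⁻¹.
∠G(j0.175) = −90° − arctan(0.175/35) ≈ -90.29°
PM = 180° + (-90.29°) = 89.71°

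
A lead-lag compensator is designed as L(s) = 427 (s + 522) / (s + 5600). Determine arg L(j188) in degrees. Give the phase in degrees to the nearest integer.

∠(j188 + 522) = arctan(188/522) = 19.81°
∠(j188 + 5600) = arctan(188/5600) = 1.92°
∠L(j188) = 19.81° − 1.92° = 17.88°

18°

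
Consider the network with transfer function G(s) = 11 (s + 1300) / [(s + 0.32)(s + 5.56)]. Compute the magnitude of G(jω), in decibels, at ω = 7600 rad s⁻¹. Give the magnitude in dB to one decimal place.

|j7600 + 1300| = √(7600² + 1300²) = 7710
|j7600 + 0.32| = √(7600² + 0.32²) = 7600
|j7600 + 5.56| = √(7600² + 5.56²) = 7600
|G(j7600)| = 11 × 7710 / (7600 × 7600) = 0.0014684
20 log₁₀(0.0014684) = -56.66 dB

-56.7 dB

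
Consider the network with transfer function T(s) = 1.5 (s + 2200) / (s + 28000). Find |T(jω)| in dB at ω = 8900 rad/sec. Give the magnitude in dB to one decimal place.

|j8900 + 2200| = √(8900² + 2200²) = 9168
|j8900 + 28000| = √(8900² + 28000²) = 2.938e+04
|T(j8900)| = 1.5 × 9168 / 2.938e+04 = 0.46806
20 log₁₀(0.46806) = -6.59 dB

-6.6 dB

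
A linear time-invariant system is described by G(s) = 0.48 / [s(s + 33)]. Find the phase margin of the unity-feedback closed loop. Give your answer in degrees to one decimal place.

Gain crossover: |G(jω)| = 1 at ω ≈ 0.0145 rad/s.
∠G(j0.0145) = −90° − arctan(0.0145/33) ≈ -90.03°
PM = 180° + (-90.03°) = 89.97°

90.0°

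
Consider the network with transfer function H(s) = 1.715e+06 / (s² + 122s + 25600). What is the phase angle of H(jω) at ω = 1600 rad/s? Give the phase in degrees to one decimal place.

∠[(j1600)² + 122(j1600) + 25600] = ∠[-2.5344e+06 + j1.952e+05] = 175.60°
∠H(j1600) = −175.60° = -175.60°

-175.6°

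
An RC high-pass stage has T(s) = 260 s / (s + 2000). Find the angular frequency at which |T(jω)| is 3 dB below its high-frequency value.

For a single-pole high-pass, the −3 dB point is at the pole: ω = 2000 rad/sec.

2000 rad/sec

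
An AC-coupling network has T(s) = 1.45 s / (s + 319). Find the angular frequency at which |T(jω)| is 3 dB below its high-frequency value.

For a single-pole high-pass, the −3 dB point is at the pole: ω = 319 rad/s.

319 rad/s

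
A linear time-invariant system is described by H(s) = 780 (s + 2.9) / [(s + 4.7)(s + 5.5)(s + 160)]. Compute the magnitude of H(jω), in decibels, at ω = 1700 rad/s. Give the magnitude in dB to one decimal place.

|j1700 + 2.9| = √(1700² + 2.9²) = 1700
|j1700 + 4.7| = √(1700² + 4.7²) = 1700
|j1700 + 5.5| = √(1700² + 5.5²) = 1700
|j1700 + 160| = √(1700² + 160²) = 1708
|H(j1700)| = 780 × 1700 / (1700 × 1700 × 1708) = 0.00026871
20 log₁₀(0.00026871) = -71.41 dB

-71.4 dB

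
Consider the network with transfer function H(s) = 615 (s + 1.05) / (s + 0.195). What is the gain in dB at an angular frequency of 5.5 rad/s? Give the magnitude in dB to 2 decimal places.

55.93 dB

|j5.5 + 1.05| = √(5.5² + 1.05²) = 5.599
|j5.5 + 0.195| = √(5.5² + 0.195²) = 5.503
|H(j5.5)| = 615 × 5.599 / 5.503 = 625.71
20 log₁₀(625.71) = 55.928 dB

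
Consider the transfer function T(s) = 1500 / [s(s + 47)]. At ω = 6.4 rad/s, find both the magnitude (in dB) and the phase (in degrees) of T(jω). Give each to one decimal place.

|j6.4 + 47| = √(6.4² + 47²) = 47.43
|j6.4| = 6.4
|T(j6.4)| = 1500 / (47.43 × 6.4) = 4.9411
20 log₁₀(4.9411) = 13.88 dB
∠(j6.4 + 47) = arctan(6.4/47) = 7.75°
∠(j6.4) = 90.00°
∠T(j6.4) = − (7.75° + 90.00°) = -97.75°

|T| = 13.9 dB, ∠T = -97.8°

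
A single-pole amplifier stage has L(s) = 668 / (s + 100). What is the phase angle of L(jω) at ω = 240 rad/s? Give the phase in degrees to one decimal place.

-67.4 deg

∠(j240 + 100) = arctan(240/100) = 67.38°
∠L(j240) = −67.38° = -67.38°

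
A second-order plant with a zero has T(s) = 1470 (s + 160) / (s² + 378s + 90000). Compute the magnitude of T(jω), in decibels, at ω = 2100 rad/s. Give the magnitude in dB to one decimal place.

|j2100 + 160| = √(2100² + 160²) = 2106
|(j2100)² + 378(j2100) + 90000| = |-4.32e+06 + j7.938e+05| = 4.392e+06
|T(j2100)| = 1470 × 2106 / 4.392e+06 = 0.70485
20 log₁₀(0.70485) = -3.04 dB

-3.0 dB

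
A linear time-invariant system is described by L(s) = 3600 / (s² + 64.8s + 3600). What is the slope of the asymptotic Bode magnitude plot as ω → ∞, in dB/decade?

With 0 zeros and 2 poles, the high-frequency asymptotic slope is 20 × (0 − 2) = -40 dB/decade.

-40 dB/decade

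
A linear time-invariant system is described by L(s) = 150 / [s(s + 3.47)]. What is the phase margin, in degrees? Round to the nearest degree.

16°

Gain crossover: |L(jω)| = 1 at ω ≈ 12 rad/s.
∠L(j12) = −90° − arctan(12/3.47) ≈ -163.88°
PM = 180° + (-163.88°) = 16.12°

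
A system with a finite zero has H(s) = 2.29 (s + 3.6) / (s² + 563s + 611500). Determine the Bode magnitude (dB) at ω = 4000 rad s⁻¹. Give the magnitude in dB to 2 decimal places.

-64.60 dB

|j4000 + 3.6| = √(4000² + 3.6²) = 4000
|(j4000)² + 563(j4000) + 611500| = |-1.5388e+07 + j2.252e+06| = 1.555e+07
|H(j4000)| = 2.29 × 4000 / 1.555e+07 = 0.00058898
20 log₁₀(0.00058898) = -64.598 dB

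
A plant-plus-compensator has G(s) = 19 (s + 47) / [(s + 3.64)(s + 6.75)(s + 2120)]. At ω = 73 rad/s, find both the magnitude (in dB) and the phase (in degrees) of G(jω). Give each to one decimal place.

|j73 + 47| = √(73² + 47²) = 86.82
|j73 + 3.64| = √(73² + 3.64²) = 73.09
|j73 + 6.75| = √(73² + 6.75²) = 73.31
|j73 + 2120| = √(73² + 2120²) = 2121
|G(j73)| = 19 × 86.82 / (73.09 × 73.31 × 2121) = 0.00014513
20 log₁₀(0.00014513) = -76.76 dB
∠(j73 + 47) = arctan(73/47) = 57.23°
∠(j73 + 3.64) = arctan(73/3.64) = 87.15°
∠(j73 + 6.75) = arctan(73/6.75) = 84.72°
∠(j73 + 2120) = arctan(73/2120) = 1.97°
∠G(j73) = 57.23° − (87.15° + 84.72° + 1.97°) = -116.61°

|G| = -76.8 dB, ∠G = -116.6°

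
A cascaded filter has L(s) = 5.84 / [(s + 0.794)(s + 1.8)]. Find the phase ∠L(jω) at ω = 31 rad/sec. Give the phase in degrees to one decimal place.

-175.2 deg

∠(j31 + 0.794) = arctan(31/0.794) = 88.53°
∠(j31 + 1.8) = arctan(31/1.8) = 86.68°
∠L(j31) = − (88.53° + 86.68°) = -175.21°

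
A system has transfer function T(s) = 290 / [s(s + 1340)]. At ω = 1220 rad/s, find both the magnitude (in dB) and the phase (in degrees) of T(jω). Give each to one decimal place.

|T| = -77.6 dB, ∠T = -132.3°

|j1220 + 1340| = √(1220² + 1340²) = 1812
|j1220| = 1220
|T(j1220)| = 290 / (1812 × 1220) = 0.00013117
20 log₁₀(0.00013117) = -77.64 dB
∠(j1220 + 1340) = arctan(1220/1340) = 42.32°
∠(j1220) = 90.00°
∠T(j1220) = − (42.32° + 90.00°) = -132.32°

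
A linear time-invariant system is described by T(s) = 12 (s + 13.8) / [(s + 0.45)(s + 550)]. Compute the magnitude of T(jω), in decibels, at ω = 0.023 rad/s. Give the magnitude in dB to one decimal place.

|j0.023 + 13.8| = √(0.023² + 13.8²) = 13.8
|j0.023 + 0.45| = √(0.023² + 0.45²) = 0.4506
|j0.023 + 550| = √(0.023² + 550²) = 550
|T(j0.023)| = 12 × 13.8 / (0.4506 × 550) = 0.66822
20 log₁₀(0.66822) = -3.50 dB

-3.5 dB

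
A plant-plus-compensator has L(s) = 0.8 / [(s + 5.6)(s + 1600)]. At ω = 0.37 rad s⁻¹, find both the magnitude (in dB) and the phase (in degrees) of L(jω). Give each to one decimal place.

|j0.37 + 5.6| = √(0.37² + 5.6²) = 5.612
|j0.37 + 1600| = √(0.37² + 1600²) = 1600
|L(j0.37)| = 0.8 / (5.612 × 1600) = 8.9091e-05
20 log₁₀(8.9091e-05) = -81.00 dB
∠(j0.37 + 5.6) = arctan(0.37/5.6) = 3.78°
∠(j0.37 + 1600) = arctan(0.37/1600) = 0.01°
∠L(j0.37) = − (3.78° + 0.01°) = -3.79°

|L| = -81.0 dB, ∠L = -3.8°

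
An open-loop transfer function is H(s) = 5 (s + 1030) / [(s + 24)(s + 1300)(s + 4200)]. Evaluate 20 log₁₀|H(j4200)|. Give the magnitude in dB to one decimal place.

|j4200 + 1030| = √(4200² + 1030²) = 4324
|j4200 + 24| = √(4200² + 24²) = 4200
|j4200 + 1300| = √(4200² + 1300²) = 4397
|j4200 + 4200| = √(4200² + 4200²) = 5940
|H(j4200)| = 5 × 4324 / (4200 × 4397 × 5940) = 1.9714e-07
20 log₁₀(1.9714e-07) = -134.10 dB

-134.1 dB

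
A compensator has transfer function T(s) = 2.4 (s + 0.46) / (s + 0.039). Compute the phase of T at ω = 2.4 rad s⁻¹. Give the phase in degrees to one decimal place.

∠(j2.4 + 0.46) = arctan(2.4/0.46) = 79.15°
∠(j2.4 + 0.039) = arctan(2.4/0.039) = 89.07°
∠T(j2.4) = 79.15° − 89.07° = -9.92°

-9.9°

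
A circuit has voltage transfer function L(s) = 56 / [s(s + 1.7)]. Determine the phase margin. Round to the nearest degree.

Gain crossover: |L(jω)| = 1 at ω ≈ 7.39 rad/sec.
∠L(j7.39) = −90° − arctan(7.39/1.7) ≈ -167.04°
PM = 180° + (-167.04°) = 12.96°

13 deg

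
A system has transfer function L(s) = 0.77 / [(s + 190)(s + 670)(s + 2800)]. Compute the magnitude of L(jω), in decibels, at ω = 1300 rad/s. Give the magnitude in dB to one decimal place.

-197.7 dB

|j1300 + 190| = √(1300² + 190²) = 1314
|j1300 + 670| = √(1300² + 670²) = 1462
|j1300 + 2800| = √(1300² + 2800²) = 3087
|L(j1300)| = 0.77 / (1314 × 1462 × 3087) = 1.2981e-10
20 log₁₀(1.2981e-10) = -197.73 dB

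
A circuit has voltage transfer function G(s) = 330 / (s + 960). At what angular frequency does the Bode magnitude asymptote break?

The single real pole at s = −960 gives a corner at ω = 960 rad/sec.

960 rad/sec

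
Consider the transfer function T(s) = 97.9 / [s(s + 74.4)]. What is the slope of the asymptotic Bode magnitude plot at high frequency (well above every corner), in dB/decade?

With 0 zeros and 2 poles, the high-frequency asymptotic slope is 20 × (0 − 2) = -40 dB/decade.

-40 dB/decade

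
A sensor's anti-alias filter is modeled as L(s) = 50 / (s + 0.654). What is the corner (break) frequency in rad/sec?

0.654 rad/sec

The single real pole at s = −0.654 gives a corner at ω = 0.654 rad/sec.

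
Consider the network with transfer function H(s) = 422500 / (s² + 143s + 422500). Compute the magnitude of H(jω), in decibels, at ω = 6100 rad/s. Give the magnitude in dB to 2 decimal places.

-38.80 dB

|(j6100)² + 143(j6100) + 422500| = |-3.6788e+07 + j8.723e+05| = 3.68e+07
|H(j6100)| = 422500 / 3.68e+07 = 0.011482
20 log₁₀(0.011482) = -38.800 dB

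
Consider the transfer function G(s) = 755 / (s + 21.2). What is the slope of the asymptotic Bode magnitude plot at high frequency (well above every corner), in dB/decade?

-20 dB/decade

With 0 zeros and 1 pole, the high-frequency asymptotic slope is 20 × (0 − 1) = -20 dB/decade.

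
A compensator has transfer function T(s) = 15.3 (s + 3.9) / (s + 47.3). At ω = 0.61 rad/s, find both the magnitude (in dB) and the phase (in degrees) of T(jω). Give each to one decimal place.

|T| = 2.1 dB, ∠T = 8.2°

|j0.61 + 3.9| = √(0.61² + 3.9²) = 3.947
|j0.61 + 47.3| = √(0.61² + 47.3²) = 47.3
|T(j0.61)| = 15.3 × 3.947 / 47.3 = 1.2768
20 log₁₀(1.2768) = 2.12 dB
∠(j0.61 + 3.9) = arctan(0.61/3.9) = 8.89°
∠(j0.61 + 47.3) = arctan(0.61/47.3) = 0.74°
∠T(j0.61) = 8.89° − 0.74° = 8.15°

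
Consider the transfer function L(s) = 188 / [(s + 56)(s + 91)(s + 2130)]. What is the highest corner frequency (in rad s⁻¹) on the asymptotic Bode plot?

2130 rad s⁻¹

Break frequencies occur at each pole and zero magnitude: 56 rad s⁻¹, 91 rad s⁻¹, 2130 rad s⁻¹.
The highest is 2130 rad s⁻¹.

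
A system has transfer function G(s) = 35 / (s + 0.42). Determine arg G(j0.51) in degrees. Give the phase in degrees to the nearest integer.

-51°

∠(j0.51 + 0.42) = arctan(0.51/0.42) = 50.53°
∠G(j0.51) = −50.53° = -50.53°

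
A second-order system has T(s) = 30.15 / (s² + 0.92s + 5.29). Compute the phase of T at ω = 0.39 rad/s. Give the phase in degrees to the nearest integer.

-4°

∠[(j0.39)² + 0.92(j0.39) + 5.29] = ∠[5.1379 + j0.3588] = 3.99°
∠T(j0.39) = −3.99° = -3.99°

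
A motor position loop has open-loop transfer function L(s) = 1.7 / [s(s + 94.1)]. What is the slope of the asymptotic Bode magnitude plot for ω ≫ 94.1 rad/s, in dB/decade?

With 0 zeros and 2 poles, the high-frequency asymptotic slope is 20 × (0 − 2) = -40 dB/decade.

-40 dB/decade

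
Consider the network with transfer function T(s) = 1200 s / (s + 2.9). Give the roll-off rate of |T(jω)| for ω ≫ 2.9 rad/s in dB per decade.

0 dB/decade

With 1 zero and 1 pole, the high-frequency asymptotic slope is 20 × (1 − 1) = 0 dB/decade.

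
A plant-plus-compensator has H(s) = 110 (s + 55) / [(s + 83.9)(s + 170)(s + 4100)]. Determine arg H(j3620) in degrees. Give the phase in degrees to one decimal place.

∠(j3620 + 55) = arctan(3620/55) = 89.13°
∠(j3620 + 83.9) = arctan(3620/83.9) = 88.67°
∠(j3620 + 170) = arctan(3620/170) = 87.31°
∠(j3620 + 4100) = arctan(3620/4100) = 41.44°
∠H(j3620) = 89.13° − (88.67° + 87.31° + 41.44°) = -128.30°

-128.3°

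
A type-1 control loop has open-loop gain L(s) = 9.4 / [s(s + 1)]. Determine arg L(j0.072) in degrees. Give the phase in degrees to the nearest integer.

∠(j0.072 + 1) = arctan(0.072/1) = 4.12°
∠(j0.072) = 90.00°
∠L(j0.072) = − (4.12° + 90.00°) = -94.12°

-94 deg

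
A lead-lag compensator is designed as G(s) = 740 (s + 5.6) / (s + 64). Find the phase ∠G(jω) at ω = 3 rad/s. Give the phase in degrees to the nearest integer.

∠(j3 + 5.6) = arctan(3/5.6) = 28.18°
∠(j3 + 64) = arctan(3/64) = 2.68°
∠G(j3) = 28.18° − 2.68° = 25.49°

25°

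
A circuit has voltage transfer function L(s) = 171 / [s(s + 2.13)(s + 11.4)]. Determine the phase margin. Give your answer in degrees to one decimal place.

Gain crossover: |L(jω)| = 1 at ω ≈ 3.5 rad/s.
∠L(j3.5) = −90° − arctan(3.5/2.13) − arctan(3.5/11.4) ≈ -165.74°
PM = 180° + (-165.74°) = 14.26°

14.3°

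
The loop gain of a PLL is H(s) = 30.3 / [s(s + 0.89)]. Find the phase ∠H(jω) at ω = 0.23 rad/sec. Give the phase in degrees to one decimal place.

∠(j0.23 + 0.89) = arctan(0.23/0.89) = 14.49°
∠(j0.23) = 90.00°
∠H(j0.23) = − (14.49° + 90.00°) = -104.49°

-104.5°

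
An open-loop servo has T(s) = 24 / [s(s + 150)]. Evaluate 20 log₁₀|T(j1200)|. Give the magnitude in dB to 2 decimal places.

|j1200 + 150| = √(1200² + 150²) = 1209
|j1200| = 1200
|T(j1200)| = 24 / (1209 × 1200) = 1.6538e-05
20 log₁₀(1.6538e-05) = -95.630 dB

-95.63 dB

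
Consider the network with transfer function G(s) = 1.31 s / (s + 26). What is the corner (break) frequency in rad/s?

26 rad/s

The single real pole at s = −26 gives a corner at ω = 26 rad/s.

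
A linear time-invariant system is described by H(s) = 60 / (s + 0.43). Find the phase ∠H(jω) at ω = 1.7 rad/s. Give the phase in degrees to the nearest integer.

∠(j1.7 + 0.43) = arctan(1.7/0.43) = 75.81°
∠H(j1.7) = −75.81° = -75.81°

-76°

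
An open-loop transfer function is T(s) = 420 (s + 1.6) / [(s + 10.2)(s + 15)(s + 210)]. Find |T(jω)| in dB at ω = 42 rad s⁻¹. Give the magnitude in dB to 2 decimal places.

-27.38 dB

|j42 + 1.6| = √(42² + 1.6²) = 42.03
|j42 + 10.2| = √(42² + 10.2²) = 43.22
|j42 + 15| = √(42² + 15²) = 44.6
|j42 + 210| = √(42² + 210²) = 214.2
|T(j42)| = 420 × 42.03 / (43.22 × 44.6 × 214.2) = 0.042763
20 log₁₀(0.042763) = -27.379 dB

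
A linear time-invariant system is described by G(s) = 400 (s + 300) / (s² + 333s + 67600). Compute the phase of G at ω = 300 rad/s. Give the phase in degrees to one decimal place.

∠(j300 + 300) = arctan(300/300) = 45.00°
∠[(j300)² + 333(j300) + 67600] = ∠[-22400 + j99900] = 102.64°
∠G(j300) = 45.00° − 102.64° = -57.64°

-57.6°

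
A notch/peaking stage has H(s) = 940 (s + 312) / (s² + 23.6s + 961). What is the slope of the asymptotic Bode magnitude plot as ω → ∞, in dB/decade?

-20 dB/decade

With 1 zero and 2 poles, the high-frequency asymptotic slope is 20 × (1 − 2) = -20 dB/decade.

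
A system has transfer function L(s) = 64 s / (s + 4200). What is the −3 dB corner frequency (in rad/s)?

4200 rad/s

For a single-pole high-pass, the −3 dB point is at the pole: ω = 4200 rad/s.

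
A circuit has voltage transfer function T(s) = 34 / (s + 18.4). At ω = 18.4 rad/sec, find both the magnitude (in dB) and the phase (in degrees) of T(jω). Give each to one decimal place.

|j18.4 + 18.4| = √(18.4² + 18.4²) = 26.02
|T(j18.4)| = 34 / 26.02 = 1.3066
20 log₁₀(1.3066) = 2.32 dB
∠(j18.4 + 18.4) = arctan(18.4/18.4) = 45.00°
∠T(j18.4) = −45.00° = -45.00°

|T| = 2.3 dB, ∠T = -45.0°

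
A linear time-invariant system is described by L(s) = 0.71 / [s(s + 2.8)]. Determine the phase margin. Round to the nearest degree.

85°

Gain crossover: |L(jω)| = 1 at ω ≈ 0.253 rad/s.
∠L(j0.253) = −90° − arctan(0.253/2.8) ≈ -95.15°
PM = 180° + (-95.15°) = 84.85°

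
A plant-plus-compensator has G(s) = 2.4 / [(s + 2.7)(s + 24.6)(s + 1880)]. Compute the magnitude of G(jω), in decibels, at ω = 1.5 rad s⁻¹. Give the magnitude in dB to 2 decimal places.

-95.51 dB

|j1.5 + 2.7| = √(1.5² + 2.7²) = 3.089
|j1.5 + 24.6| = √(1.5² + 24.6²) = 24.65
|j1.5 + 1880| = √(1.5² + 1880²) = 1880
|G(j1.5)| = 2.4 / (3.089 × 24.65 × 1880) = 1.677e-05
20 log₁₀(1.677e-05) = -95.509 dB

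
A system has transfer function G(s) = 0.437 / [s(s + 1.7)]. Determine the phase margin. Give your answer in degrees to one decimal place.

Gain crossover: |G(jω)| = 1 at ω ≈ 0.254 rad/s.
∠G(j0.254) = −90° − arctan(0.254/1.7) ≈ -98.51°
PM = 180° + (-98.51°) = 81.49°

81.5°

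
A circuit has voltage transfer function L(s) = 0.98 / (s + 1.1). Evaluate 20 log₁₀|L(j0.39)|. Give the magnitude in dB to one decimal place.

|j0.39 + 1.1| = √(0.39² + 1.1²) = 1.167
|L(j0.39)| = 0.98 / 1.167 = 0.8397
20 log₁₀(0.8397) = -1.52 dB

-1.5 dB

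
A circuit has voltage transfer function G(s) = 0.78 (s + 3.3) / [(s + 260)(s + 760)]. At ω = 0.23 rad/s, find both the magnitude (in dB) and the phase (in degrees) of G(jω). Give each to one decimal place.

|G| = -97.7 dB, ∠G = 3.9 deg

|j0.23 + 3.3| = √(0.23² + 3.3²) = 3.308
|j0.23 + 260| = √(0.23² + 260²) = 260
|j0.23 + 760| = √(0.23² + 760²) = 760
|G(j0.23)| = 0.78 × 3.308 / (260 × 760) = 1.3058e-05
20 log₁₀(1.3058e-05) = -97.68 dB
∠(j0.23 + 3.3) = arctan(0.23/3.3) = 3.99°
∠(j0.23 + 260) = arctan(0.23/260) = 0.05°
∠(j0.23 + 760) = arctan(0.23/760) = 0.02°
∠G(j0.23) = 3.99° − (0.05° + 0.02°) = 3.92°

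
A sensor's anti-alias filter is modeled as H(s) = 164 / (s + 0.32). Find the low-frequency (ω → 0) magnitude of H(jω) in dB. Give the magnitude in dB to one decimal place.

54.2 dB

H(0) = 164 / 0.32 = 512.5
20 log₁₀(512.5) = 54.19 dB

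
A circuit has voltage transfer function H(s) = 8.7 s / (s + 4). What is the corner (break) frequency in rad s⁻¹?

4 rad s⁻¹

The single real pole at s = −4 gives a corner at ω = 4 rad s⁻¹.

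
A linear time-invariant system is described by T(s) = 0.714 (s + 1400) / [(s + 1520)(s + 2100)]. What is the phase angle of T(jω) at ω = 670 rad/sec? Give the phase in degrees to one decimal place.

-15.9 deg

∠(j670 + 1400) = arctan(670/1400) = 25.57°
∠(j670 + 1520) = arctan(670/1520) = 23.79°
∠(j670 + 2100) = arctan(670/2100) = 17.70°
∠T(j670) = 25.57° − (23.79° + 17.70°) = -15.91°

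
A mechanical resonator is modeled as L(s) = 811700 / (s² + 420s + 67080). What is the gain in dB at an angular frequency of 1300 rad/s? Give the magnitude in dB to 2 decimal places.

|(j1300)² + 420(j1300) + 67080| = |-1.6229e+06 + j5.46e+05| = 1.712e+06
|L(j1300)| = 811700 / 1.712e+06 = 0.47404
20 log₁₀(0.47404) = -6.484 dB

-6.48 dB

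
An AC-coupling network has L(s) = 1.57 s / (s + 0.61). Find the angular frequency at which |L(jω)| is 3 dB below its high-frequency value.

0.61 rad s⁻¹

For a single-pole high-pass, the −3 dB point is at the pole: ω = 0.61 rad s⁻¹.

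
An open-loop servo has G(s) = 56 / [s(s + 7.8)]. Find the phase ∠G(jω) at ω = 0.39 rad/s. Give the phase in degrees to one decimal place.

-92.9°

∠(j0.39 + 7.8) = arctan(0.39/7.8) = 2.86°
∠(j0.39) = 90.00°
∠G(j0.39) = − (2.86° + 90.00°) = -92.86°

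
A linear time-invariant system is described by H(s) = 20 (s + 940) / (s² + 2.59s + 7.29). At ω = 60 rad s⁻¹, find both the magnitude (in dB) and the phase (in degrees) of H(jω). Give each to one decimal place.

|j60 + 940| = √(60² + 940²) = 941.9
|(j60)² + 2.59(j60) + 7.29| = |-3592.7 + j155.4| = 3596
|H(j60)| = 20 × 941.9 / 3596 = 5.2386
20 log₁₀(5.2386) = 14.38 dB
∠(j60 + 940) = arctan(60/940) = 3.65°
∠[(j60)² + 2.59(j60) + 7.29] = ∠[-3592.7 + j155.4] = 177.52°
∠H(j60) = 3.65° − 177.52° = -173.87°

|H| = 14.4 dB, ∠H = -173.9°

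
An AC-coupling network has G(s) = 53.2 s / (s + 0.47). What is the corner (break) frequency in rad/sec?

0.47 rad/sec

The single real pole at s = −0.47 gives a corner at ω = 0.47 rad/sec.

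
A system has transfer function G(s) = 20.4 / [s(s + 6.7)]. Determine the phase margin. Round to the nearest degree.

67°

Gain crossover: |G(jω)| = 1 at ω ≈ 2.81 rad/s.
∠G(j2.81) = −90° − arctan(2.81/6.7) ≈ -112.74°
PM = 180° + (-112.74°) = 67.26°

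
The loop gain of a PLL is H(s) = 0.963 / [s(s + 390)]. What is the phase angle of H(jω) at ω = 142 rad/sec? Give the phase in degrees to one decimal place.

-110.0°

∠(j142 + 390) = arctan(142/390) = 20.01°
∠(j142) = 90.00°
∠H(j142) = − (20.01° + 90.00°) = -110.01°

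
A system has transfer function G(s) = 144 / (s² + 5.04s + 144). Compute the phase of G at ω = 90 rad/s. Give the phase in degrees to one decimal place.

∠[(j90)² + 5.04(j90) + 144] = ∠[-7956 + j453.6] = 176.74°
∠G(j90) = −176.74° = -176.74°

-176.7 deg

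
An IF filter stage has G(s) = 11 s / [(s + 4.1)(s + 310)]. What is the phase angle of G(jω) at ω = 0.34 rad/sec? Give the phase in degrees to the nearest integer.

85°

∠(j0.34) = 90.00°
∠(j0.34 + 4.1) = arctan(0.34/4.1) = 4.74°
∠(j0.34 + 310) = arctan(0.34/310) = 0.06°
∠G(j0.34) = 90.00° − (4.74° + 0.06°) = 85.20°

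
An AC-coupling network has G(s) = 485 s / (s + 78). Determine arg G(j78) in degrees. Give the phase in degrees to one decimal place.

45.0 deg

∠(j78) = 90.00°
∠(j78 + 78) = arctan(78/78) = 45.00°
∠G(j78) = 90.00° − 45.00° = 45.00°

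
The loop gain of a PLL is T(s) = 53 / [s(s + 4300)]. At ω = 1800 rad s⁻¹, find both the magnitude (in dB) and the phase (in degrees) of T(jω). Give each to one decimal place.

|T| = -104.0 dB, ∠T = -112.7°

|j1800 + 4300| = √(1800² + 4300²) = 4662
|j1800| = 1800
|T(j1800)| = 53 / (4662 × 1800) = 6.3165e-06
20 log₁₀(6.3165e-06) = -103.99 dB
∠(j1800 + 4300) = arctan(1800/4300) = 22.71°
∠(j1800) = 90.00°
∠T(j1800) = − (22.71° + 90.00°) = -112.71°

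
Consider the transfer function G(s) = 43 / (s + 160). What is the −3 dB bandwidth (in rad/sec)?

For a single-pole low-pass, the −3 dB point is at the pole: ω = 160 rad/sec.

160 rad/sec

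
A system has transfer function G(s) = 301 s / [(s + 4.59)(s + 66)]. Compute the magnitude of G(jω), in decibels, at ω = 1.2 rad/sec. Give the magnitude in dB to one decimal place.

1.2 dB

|j1.2| = 1.2
|j1.2 + 4.59| = √(1.2² + 4.59²) = 4.744
|j1.2 + 66| = √(1.2² + 66²) = 66.01
|G(j1.2)| = 301 × 1.2 / (4.744 × 66.01) = 1.1534
20 log₁₀(1.1534) = 1.24 dB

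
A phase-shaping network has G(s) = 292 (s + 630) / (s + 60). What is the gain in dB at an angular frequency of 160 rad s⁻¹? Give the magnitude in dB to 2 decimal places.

60.91 dB

|j160 + 630| = √(160² + 630²) = 650
|j160 + 60| = √(160² + 60²) = 170.9
|G(j160)| = 292 × 650 / 170.9 = 1110.7
20 log₁₀(1110.7) = 60.912 dB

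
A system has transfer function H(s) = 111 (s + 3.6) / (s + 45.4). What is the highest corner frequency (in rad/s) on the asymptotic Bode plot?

45.4 rad/s

Break frequencies occur at each pole and zero magnitude: 3.6 rad/s, 45.4 rad/s.
The highest is 45.4 rad/s.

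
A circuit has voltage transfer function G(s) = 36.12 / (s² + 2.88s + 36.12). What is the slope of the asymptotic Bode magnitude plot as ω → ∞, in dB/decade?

With 0 zeros and 2 poles, the high-frequency asymptotic slope is 20 × (0 − 2) = -40 dB/decade.

-40 dB/decade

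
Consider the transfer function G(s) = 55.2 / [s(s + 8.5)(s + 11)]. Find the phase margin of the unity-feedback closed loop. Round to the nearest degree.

83°

Gain crossover: |G(jω)| = 1 at ω ≈ 0.588 rad/s.
∠G(j0.588) = −90° − arctan(0.588/8.5) − arctan(0.588/11) ≈ -97.02°
PM = 180° + (-97.02°) = 82.98°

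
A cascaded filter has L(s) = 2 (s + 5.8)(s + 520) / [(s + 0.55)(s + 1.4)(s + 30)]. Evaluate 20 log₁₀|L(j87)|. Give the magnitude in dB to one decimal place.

|j87 + 5.8| = √(87² + 5.8²) = 87.19
|j87 + 520| = √(87² + 520²) = 527.2
|j87 + 0.55| = √(87² + 0.55²) = 87
|j87 + 1.4| = √(87² + 1.4²) = 87.01
|j87 + 30| = √(87² + 30²) = 92.03
|L(j87)| = 2 × 87.19 × 527.2 / (87 × 87.01 × 92.03) = 0.13197
20 log₁₀(0.13197) = -17.59 dB

-17.6 dB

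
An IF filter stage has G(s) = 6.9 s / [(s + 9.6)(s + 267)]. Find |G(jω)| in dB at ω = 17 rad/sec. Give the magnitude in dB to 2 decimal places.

|j17| = 17
|j17 + 9.6| = √(17² + 9.6²) = 19.52
|j17 + 267| = √(17² + 267²) = 267.5
|G(j17)| = 6.9 × 17 / (19.52 × 267.5) = 0.022457
20 log₁₀(0.022457) = -32.973 dB

-32.97 dB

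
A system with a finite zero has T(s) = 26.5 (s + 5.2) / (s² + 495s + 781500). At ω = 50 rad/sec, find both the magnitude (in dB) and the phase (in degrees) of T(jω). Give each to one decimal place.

|j50 + 5.2| = √(50² + 5.2²) = 50.27
|(j50)² + 495(j50) + 781500| = |7.79e+05 + j24750| = 7.794e+05
|T(j50)| = 26.5 × 50.27 / 7.794e+05 = 0.0017092
20 log₁₀(0.0017092) = -55.34 dB
∠(j50 + 5.2) = arctan(50/5.2) = 84.06°
∠[(j50)² + 495(j50) + 781500] = ∠[7.79e+05 + j24750] = 1.82°
∠T(j50) = 84.06° − 1.82° = 82.24°

|T| = -55.3 dB, ∠T = 82.2°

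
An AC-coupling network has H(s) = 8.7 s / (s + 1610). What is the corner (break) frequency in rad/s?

1610 rad/s

The single real pole at s = −1610 gives a corner at ω = 1610 rad/s.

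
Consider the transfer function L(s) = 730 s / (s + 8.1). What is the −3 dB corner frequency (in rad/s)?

8.1 rad/s

For a single-pole high-pass, the −3 dB point is at the pole: ω = 8.1 rad/s.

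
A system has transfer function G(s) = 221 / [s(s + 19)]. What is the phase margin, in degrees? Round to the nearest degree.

Gain crossover: |G(jω)| = 1 at ω ≈ 10.2 rad/s.
∠G(j10.2) = −90° − arctan(10.2/19) ≈ -118.32°
PM = 180° + (-118.32°) = 61.68°

62°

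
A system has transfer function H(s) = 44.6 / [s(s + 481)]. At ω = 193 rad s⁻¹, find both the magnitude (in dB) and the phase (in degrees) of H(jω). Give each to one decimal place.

|H| = -67.0 dB, ∠H = -111.9 deg

|j193 + 481| = √(193² + 481²) = 518.3
|j193| = 193
|H(j193)| = 44.6 / (518.3 × 193) = 0.00044588
20 log₁₀(0.00044588) = -67.02 dB
∠(j193 + 481) = arctan(193/481) = 21.86°
∠(j193) = 90.00°
∠H(j193) = − (21.86° + 90.00°) = -111.86°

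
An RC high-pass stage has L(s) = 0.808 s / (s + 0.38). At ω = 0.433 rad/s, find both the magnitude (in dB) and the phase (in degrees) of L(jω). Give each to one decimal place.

|j0.433| = 0.433
|j0.433 + 0.38| = √(0.433² + 0.38²) = 0.5761
|L(j0.433)| = 0.808 × 0.433 / 0.5761 = 0.6073
20 log₁₀(0.6073) = -4.33 dB
∠(j0.433) = 90.00°
∠(j0.433 + 0.38) = arctan(0.433/0.38) = 48.73°
∠L(j0.433) = 90.00° − 48.73° = 41.27°

|L| = -4.3 dB, ∠L = 41.3°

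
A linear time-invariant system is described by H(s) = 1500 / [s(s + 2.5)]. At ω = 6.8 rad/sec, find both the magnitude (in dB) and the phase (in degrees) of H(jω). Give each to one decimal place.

|H| = 29.7 dB, ∠H = -159.8°

|j6.8 + 2.5| = √(6.8² + 2.5²) = 7.245
|j6.8| = 6.8
|H(j6.8)| = 1500 / (7.245 × 6.8) = 30.447
20 log₁₀(30.447) = 29.67 dB
∠(j6.8 + 2.5) = arctan(6.8/2.5) = 69.81°
∠(j6.8) = 90.00°
∠H(j6.8) = − (69.81° + 90.00°) = -159.81°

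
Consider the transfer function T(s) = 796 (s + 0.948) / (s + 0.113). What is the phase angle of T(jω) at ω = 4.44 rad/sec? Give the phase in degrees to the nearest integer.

-11°

∠(j4.44 + 0.948) = arctan(4.44/0.948) = 77.95°
∠(j4.44 + 0.113) = arctan(4.44/0.113) = 88.54°
∠T(j4.44) = 77.95° − 88.54° = -10.59°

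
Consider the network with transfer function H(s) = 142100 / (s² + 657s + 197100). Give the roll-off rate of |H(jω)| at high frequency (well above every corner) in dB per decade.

-40 dB/decade

With 0 zeros and 2 poles, the high-frequency asymptotic slope is 20 × (0 − 2) = -40 dB/decade.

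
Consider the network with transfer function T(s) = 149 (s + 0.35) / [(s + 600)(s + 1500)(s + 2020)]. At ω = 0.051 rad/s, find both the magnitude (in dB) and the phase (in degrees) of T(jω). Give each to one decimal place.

|T| = -150.8 dB, ∠T = 8.3°

|j0.051 + 0.35| = √(0.051² + 0.35²) = 0.3537
|j0.051 + 600| = √(0.051² + 600²) = 600
|j0.051 + 1500| = √(0.051² + 1500²) = 1500
|j0.051 + 2020| = √(0.051² + 2020²) = 2020
|T(j0.051)| = 149 × 0.3537 / (600 × 1500 × 2020) = 2.8988e-08
20 log₁₀(2.8988e-08) = -150.76 dB
∠(j0.051 + 0.35) = arctan(0.051/0.35) = 8.29°
∠(j0.051 + 600) = arctan(0.051/600) = 0.00°
∠(j0.051 + 1500) = arctan(0.051/1500) = 0.00°
∠(j0.051 + 2020) = arctan(0.051/2020) = 0.00°
∠T(j0.051) = 8.29° − (0.00° + 0.00° + 0.00°) = 8.28°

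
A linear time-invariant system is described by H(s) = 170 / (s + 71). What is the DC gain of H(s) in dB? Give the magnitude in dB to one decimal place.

H(0) = 170 / 71 = 2.3944
20 log₁₀(2.3944) = 7.58 dB

7.6 dB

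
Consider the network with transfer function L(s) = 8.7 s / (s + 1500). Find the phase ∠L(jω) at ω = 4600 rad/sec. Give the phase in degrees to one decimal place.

18.1°

∠(j4600) = 90.00°
∠(j4600 + 1500) = arctan(4600/1500) = 71.94°
∠L(j4600) = 90.00° − 71.94° = 18.06°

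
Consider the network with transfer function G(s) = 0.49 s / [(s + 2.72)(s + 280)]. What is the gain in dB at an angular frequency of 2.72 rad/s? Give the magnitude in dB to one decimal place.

|j2.72| = 2.72
|j2.72 + 2.72| = √(2.72² + 2.72²) = 3.847
|j2.72 + 280| = √(2.72² + 280²) = 280
|G(j2.72)| = 0.49 × 2.72 / (3.847 × 280) = 0.0012374
20 log₁₀(0.0012374) = -58.15 dB

-58.1 dB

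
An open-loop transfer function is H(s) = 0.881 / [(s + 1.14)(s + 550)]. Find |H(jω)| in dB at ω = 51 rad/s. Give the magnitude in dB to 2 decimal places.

-90.10 dB

|j51 + 1.14| = √(51² + 1.14²) = 51.01
|j51 + 550| = √(51² + 550²) = 552.4
|H(j51)| = 0.881 / (51.01 × 552.4) = 3.1266e-05
20 log₁₀(3.1266e-05) = -90.098 dB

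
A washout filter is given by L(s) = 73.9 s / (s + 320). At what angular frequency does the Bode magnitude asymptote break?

320 rad/s

The single real pole at s = −320 gives a corner at ω = 320 rad/s.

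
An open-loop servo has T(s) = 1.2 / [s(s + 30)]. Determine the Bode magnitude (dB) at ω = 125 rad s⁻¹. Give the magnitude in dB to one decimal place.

|j125 + 30| = √(125² + 30²) = 128.5
|j125| = 125
|T(j125)| = 1.2 / (128.5 × 125) = 7.4679e-05
20 log₁₀(7.4679e-05) = -82.54 dB

-82.5 dB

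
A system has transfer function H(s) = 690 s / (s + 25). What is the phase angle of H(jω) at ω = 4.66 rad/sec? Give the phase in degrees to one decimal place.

79.4 deg

∠(j4.66) = 90.00°
∠(j4.66 + 25) = arctan(4.66/25) = 10.56°
∠H(j4.66) = 90.00° − 10.56° = 79.44°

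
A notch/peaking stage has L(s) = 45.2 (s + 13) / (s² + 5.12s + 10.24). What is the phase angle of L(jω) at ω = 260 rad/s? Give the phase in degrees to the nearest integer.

-92°

∠(j260 + 13) = arctan(260/13) = 87.14°
∠[(j260)² + 5.12(j260) + 10.24] = ∠[-67590 + j1331.2] = 178.87°
∠L(j260) = 87.14° − 178.87° = -91.73°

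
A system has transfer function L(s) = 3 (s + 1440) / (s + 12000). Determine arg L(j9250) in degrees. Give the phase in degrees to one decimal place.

43.5°

∠(j9250 + 1440) = arctan(9250/1440) = 81.15°
∠(j9250 + 12000) = arctan(9250/12000) = 37.63°
∠L(j9250) = 81.15° − 37.63° = 43.53°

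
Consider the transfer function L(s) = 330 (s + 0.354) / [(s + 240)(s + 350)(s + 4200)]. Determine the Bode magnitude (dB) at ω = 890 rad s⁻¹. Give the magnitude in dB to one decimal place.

|j890 + 0.354| = √(890² + 0.354²) = 890
|j890 + 240| = √(890² + 240²) = 921.8
|j890 + 350| = √(890² + 350²) = 956.3
|j890 + 4200| = √(890² + 4200²) = 4293
|L(j890)| = 330 × 890 / (921.8 × 956.3 × 4293) = 7.7601e-05
20 log₁₀(7.7601e-05) = -82.20 dB

-82.2 dB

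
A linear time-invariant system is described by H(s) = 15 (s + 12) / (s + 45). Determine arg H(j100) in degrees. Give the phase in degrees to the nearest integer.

17°

∠(j100 + 12) = arctan(100/12) = 83.16°
∠(j100 + 45) = arctan(100/45) = 65.77°
∠H(j100) = 83.16° − 65.77° = 17.38°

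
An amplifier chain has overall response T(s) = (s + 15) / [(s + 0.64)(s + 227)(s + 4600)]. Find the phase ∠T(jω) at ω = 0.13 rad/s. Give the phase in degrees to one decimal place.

-11.0°

∠(j0.13 + 15) = arctan(0.13/15) = 0.50°
∠(j0.13 + 0.64) = arctan(0.13/0.64) = 11.48°
∠(j0.13 + 227) = arctan(0.13/227) = 0.03°
∠(j0.13 + 4600) = arctan(0.13/4600) = 0.00°
∠T(j0.13) = 0.50° − (11.48° + 0.03° + 0.00°) = -11.02°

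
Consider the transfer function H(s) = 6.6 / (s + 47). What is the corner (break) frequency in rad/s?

47 rad/s

The single real pole at s = −47 gives a corner at ω = 47 rad/s.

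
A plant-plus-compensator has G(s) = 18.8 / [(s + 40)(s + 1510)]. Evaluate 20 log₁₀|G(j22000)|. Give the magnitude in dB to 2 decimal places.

-148.23 dB

|j22000 + 40| = √(22000² + 40²) = 2.2e+04
|j22000 + 1510| = √(22000² + 1510²) = 2.205e+04
|G(j22000)| = 18.8 / (2.2e+04 × 2.205e+04) = 3.8752e-08
20 log₁₀(3.8752e-08) = -148.234 dB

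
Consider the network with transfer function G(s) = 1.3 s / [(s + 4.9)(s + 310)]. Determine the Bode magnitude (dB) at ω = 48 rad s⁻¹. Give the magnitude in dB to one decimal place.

-47.7 dB

|j48| = 48
|j48 + 4.9| = √(48² + 4.9²) = 48.25
|j48 + 310| = √(48² + 310²) = 313.7
|G(j48)| = 1.3 × 48 / (48.25 × 313.7) = 0.0041227
20 log₁₀(0.0041227) = -47.70 dB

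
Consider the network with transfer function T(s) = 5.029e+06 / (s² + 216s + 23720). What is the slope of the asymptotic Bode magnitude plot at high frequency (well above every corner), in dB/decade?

With 0 zeros and 2 poles, the high-frequency asymptotic slope is 20 × (0 − 2) = -40 dB/decade.

-40 dB/decade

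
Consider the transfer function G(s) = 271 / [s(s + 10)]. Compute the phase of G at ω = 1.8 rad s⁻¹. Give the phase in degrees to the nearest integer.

∠(j1.8 + 10) = arctan(1.8/10) = 10.20°
∠(j1.8) = 90.00°
∠G(j1.8) = − (10.20° + 90.00°) = -100.20°

-100°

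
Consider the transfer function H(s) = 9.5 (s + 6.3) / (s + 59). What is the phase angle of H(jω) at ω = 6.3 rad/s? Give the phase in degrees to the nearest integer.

∠(j6.3 + 6.3) = arctan(6.3/6.3) = 45.00°
∠(j6.3 + 59) = arctan(6.3/59) = 6.09°
∠H(j6.3) = 45.00° − 6.09° = 38.91°

39 deg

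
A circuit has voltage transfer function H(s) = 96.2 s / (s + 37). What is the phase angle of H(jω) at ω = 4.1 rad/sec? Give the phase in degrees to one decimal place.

83.7 deg

∠(j4.1) = 90.00°
∠(j4.1 + 37) = arctan(4.1/37) = 6.32°
∠H(j4.1) = 90.00° − 6.32° = 83.68°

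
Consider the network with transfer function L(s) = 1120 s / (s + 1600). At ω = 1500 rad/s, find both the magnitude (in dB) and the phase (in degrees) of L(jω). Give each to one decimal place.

|L| = 57.7 dB, ∠L = 46.8 deg

|j1500| = 1500
|j1500 + 1600| = √(1500² + 1600²) = 2193
|L(j1500)| = 1120 × 1500 / 2193 = 766.01
20 log₁₀(766.01) = 57.68 dB
∠(j1500) = 90.00°
∠(j1500 + 1600) = arctan(1500/1600) = 43.15°
∠L(j1500) = 90.00° − 43.15° = 46.85°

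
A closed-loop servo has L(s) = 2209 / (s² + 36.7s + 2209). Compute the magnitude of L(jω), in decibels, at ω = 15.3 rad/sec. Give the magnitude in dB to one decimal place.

0.6 dB

|(j15.3)² + 36.7(j15.3) + 2209| = |1974.9 + j561.51| = 2053
|L(j15.3)| = 2209 / 2053 = 1.0759
20 log₁₀(1.0759) = 0.64 dB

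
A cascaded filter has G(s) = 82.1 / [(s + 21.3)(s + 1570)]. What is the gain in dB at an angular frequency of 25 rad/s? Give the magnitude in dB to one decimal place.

-56.0 dB

|j25 + 21.3| = √(25² + 21.3²) = 32.84
|j25 + 1570| = √(25² + 1570²) = 1570
|G(j25)| = 82.1 / (32.84 × 1570) = 0.001592
20 log₁₀(0.001592) = -55.96 dB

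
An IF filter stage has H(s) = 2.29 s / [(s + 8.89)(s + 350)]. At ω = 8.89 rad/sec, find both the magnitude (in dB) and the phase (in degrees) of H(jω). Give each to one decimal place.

|j8.89| = 8.89
|j8.89 + 8.89| = √(8.89² + 8.89²) = 12.57
|j8.89 + 350| = √(8.89² + 350²) = 350.1
|H(j8.89)| = 2.29 × 8.89 / (12.57 × 350.1) = 0.004625
20 log₁₀(0.004625) = -46.70 dB
∠(j8.89) = 90.00°
∠(j8.89 + 8.89) = arctan(8.89/8.89) = 45.00°
∠(j8.89 + 350) = arctan(8.89/350) = 1.45°
∠H(j8.89) = 90.00° − (45.00° + 1.45°) = 43.55°

|H| = -46.7 dB, ∠H = 43.5 deg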